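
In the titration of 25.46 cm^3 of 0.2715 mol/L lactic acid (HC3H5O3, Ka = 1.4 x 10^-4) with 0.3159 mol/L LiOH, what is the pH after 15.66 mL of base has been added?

Initial n(HC3H5O3) = 0.2715 x 0.02546 = 0.006912 mol.
n(LiOH) added = 0.3159 x 0.01566 = 0.004947 mol, converting that many moles of HC3H5O3 to C3H5O3-.
Remaining n(HC3H5O3) = 0.001965 mol; n(C3H5O3-) = 0.004947 mol.
By Henderson-Hasselbalch, pH = pKa + log([A^-]/[HA]) = 3.85 + log(0.004947/0.001965) = 3.85 + (+0.40) = 4.25.

4.25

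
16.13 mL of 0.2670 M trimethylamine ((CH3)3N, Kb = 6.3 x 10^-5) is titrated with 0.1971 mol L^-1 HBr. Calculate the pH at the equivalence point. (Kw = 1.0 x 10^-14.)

n((CH3)3N) = 0.2670 x 0.01613 = 0.004307 mol; V(HBr) at equivalence = 0.004307/0.1971 = 0.02185 L.
At equivalence the base is fully converted to (CH3)3NH+; total volume = 0.03798 L, so [(CH3)3NH+] = 0.004307/0.03798 = 0.1134 M.
Ka((CH3)3NH+) = Kw/Kb = 1.0e-14 / 6.3 x 10^-5 = 1.59e-10.
[H^+] = sqrt(Ka x [(CH3)3NH+]) = sqrt(1.59e-10 x 0.1134) = 4.24e-6 M.
pH = -log(4.24e-6) = 5.37.

5.37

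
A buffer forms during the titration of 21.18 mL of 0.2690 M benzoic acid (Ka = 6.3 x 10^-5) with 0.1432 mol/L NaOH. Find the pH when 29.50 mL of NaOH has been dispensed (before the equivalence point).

Initial n(C6H5COOH) = 0.2690 x 0.02118 = 0.005697 mol.
n(NaOH) added = 0.1432 x 0.02950 = 0.004224 mol, converting that many moles of C6H5COOH to C6H5COO-.
Remaining n(C6H5COOH) = 0.001473 mol; n(C6H5COO-) = 0.004224 mol.
By Henderson-Hasselbalch, pH = pKa + log([A^-]/[HA]) = 4.20 + log(0.004224/0.001473) = 4.20 + (+0.46) = 4.66.

4.66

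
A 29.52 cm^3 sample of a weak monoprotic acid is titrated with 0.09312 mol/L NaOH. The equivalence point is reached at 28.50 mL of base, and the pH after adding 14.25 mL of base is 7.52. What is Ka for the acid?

14.25 mL is half of the equivalence volume, so this is the half-equivalence point where [HA] = [A^-].
At half-equivalence pH = pKa, so pKa = 7.52.
Ka = 10^(-7.52) = 3.0 x 10^-8.

3.0 x 10^-8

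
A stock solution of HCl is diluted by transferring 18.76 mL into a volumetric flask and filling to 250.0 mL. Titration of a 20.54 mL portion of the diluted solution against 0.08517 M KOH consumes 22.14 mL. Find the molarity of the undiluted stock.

n(KOH) = 0.08517 x 0.02214 = 0.001886 mol.
n(HCl) in the aliquot = 0.001886 mol.
[diluted HCl] = 0.001886 / 0.02054 = 0.09180 M.
Dilution factor = 250.0/18.76 = 13.33, so [stock] = 0.09180 x 13.33 = 1.22 M.

1.22 M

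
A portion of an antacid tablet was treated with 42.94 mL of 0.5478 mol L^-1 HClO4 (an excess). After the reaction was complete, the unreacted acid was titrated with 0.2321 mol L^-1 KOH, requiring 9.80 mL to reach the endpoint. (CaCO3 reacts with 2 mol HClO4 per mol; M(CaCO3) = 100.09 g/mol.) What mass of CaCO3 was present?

1.06 g

Total n(HClO4) added = 0.5478 x 0.04294 = 0.02352 mol.
n(KOH) used = 0.2321 x 0.009800 = 0.002275 mol, which equals the excess n(HClO4).
So n(HClO4) consumed by the sample = 0.02352 - 0.002275 = 0.02125 mol.
n(CaCO3) = 0.02125 / 2 = 0.01062 mol.
mass = 0.01062 mol x 100.09 g/mol = 1.06 g.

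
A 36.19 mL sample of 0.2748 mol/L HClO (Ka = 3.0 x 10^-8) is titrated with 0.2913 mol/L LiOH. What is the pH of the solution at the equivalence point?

n(HClO) = 0.2748 x 0.03619 = 0.009945 mol; V(LiOH) at equivalence = 0.009945/0.2913 = 0.03414 L.
At equivalence all the acid is converted to ClO-; total volume = 0.03619 + 0.03414 = 0.07033 L, so [ClO-] = 0.009945/0.07033 = 0.1414 M.
Kb = Kw/Ka = 1.0e-14 / 3.0 x 10^-8 = 3.33e-7.
[OH^-] = sqrt(Kb x [ClO-]) = sqrt(3.33e-7 x 0.1414) = 0.000217 M.
pOH = 3.66, so pH = 14.00 - 3.66 = 10.34.

10.34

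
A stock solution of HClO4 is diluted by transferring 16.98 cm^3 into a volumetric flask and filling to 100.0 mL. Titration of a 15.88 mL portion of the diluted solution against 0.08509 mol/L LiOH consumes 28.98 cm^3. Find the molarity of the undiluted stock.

n(LiOH) = 0.08509 x 0.02898 = 0.002466 mol.
n(HClO4) in the aliquot = 0.002466 mol.
[diluted HClO4] = 0.002466 / 0.01588 = 0.1553 M.
Dilution factor = 100.0/16.98 = 5.889, so [stock] = 0.1553 x 5.889 = 0.915 M.

0.915 M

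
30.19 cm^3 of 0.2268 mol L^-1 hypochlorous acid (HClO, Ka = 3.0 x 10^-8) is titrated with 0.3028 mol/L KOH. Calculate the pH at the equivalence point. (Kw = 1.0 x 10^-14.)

n(HClO) = 0.2268 x 0.03019 = 0.006847 mol; V(KOH) at equivalence = 0.006847/0.3028 = 0.02261 L.
At equivalence all the acid is converted to ClO-; total volume = 0.03019 + 0.02261 = 0.05280 L, so [ClO-] = 0.006847/0.05280 = 0.1297 M.
Kb = Kw/Ka = 1.0e-14 / 3.0 x 10^-8 = 3.33e-7.
[OH^-] = sqrt(Kb x [ClO-]) = sqrt(3.33e-7 x 0.1297) = 0.000208 M.
pOH = 3.68, so pH = 14.00 - 3.68 = 10.32.

10.32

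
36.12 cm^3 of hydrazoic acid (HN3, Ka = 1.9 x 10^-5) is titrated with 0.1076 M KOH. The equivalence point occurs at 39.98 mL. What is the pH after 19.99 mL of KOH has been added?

19.99 mL is exactly half the equivalence volume (39.98/2), i.e. the half-equivalence point.
There, n(HA) = n(A^-), so pH = pKa = -log(1.9 x 10^-5) = 4.72.

4.72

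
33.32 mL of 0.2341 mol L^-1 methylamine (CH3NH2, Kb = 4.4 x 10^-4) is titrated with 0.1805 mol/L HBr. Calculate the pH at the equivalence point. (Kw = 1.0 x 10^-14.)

n(CH3NH2) = 0.2341 x 0.03332 = 0.007800 mol; V(HBr) at equivalence = 0.007800/0.1805 = 0.04321 L.
At equivalence the base is fully converted to CH3NH3+; total volume = 0.07653 L, so [CH3NH3+] = 0.007800/0.07653 = 0.1019 M.
Ka(CH3NH3+) = Kw/Kb = 1.0e-14 / 4.4 x 10^-4 = 2.27e-11.
[H^+] = sqrt(Ka x [CH3NH3+]) = sqrt(2.27e-11 x 0.1019) = 1.52e-6 M.
pH = -log(1.52e-6) = 5.82.

5.82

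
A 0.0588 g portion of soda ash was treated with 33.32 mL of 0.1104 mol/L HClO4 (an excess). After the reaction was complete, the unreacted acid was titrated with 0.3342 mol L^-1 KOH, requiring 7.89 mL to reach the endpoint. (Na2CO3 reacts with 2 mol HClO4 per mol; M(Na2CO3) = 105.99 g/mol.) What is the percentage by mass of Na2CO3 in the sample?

93.9%

Total n(HClO4) added = 0.1104 x 0.03332 = 0.003679 mol.
n(KOH) used = 0.3342 x 0.007890 = 0.002637 mol, which equals the excess n(HClO4).
So n(HClO4) consumed by the sample = 0.003679 - 0.002637 = 0.001042 mol.
n(Na2CO3) = 0.001042 / 2 = 0.0005208 mol.
mass Na2CO3 = 0.0005208 x 105.99 = 0.05520 g, so %Na2CO3 = 0.05520/0.0588 x 100 = 93.9%.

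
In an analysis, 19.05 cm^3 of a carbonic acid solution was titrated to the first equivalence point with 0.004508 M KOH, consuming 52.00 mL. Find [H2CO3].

n(KOH) = 0.004508 x 0.05200 = 0.0002344 mol.
At the first equivalence point, 1 mol OH^- react per mol H2CO3, so n(H2CO3) = 0.0002344 / 1 = 0.0002344 mol.
[H2CO3] = 0.0002344 / 0.01905 L = 0.0123 M.

0.0123 M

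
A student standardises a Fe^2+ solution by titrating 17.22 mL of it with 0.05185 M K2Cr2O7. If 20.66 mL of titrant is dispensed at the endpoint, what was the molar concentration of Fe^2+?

0.373 M

n(K2Cr2O7) = 0.05185 x 0.02066 = 0.001071 mol.
From the balanced equation, 1 mol K2Cr2O7 reacts with 6 mol Fe^2+, so n(Fe^2+) = 0.001071 x 6/1 = 0.006427 mol.
[Fe^2+] = 0.006427 / 0.01722 L = 0.373 M.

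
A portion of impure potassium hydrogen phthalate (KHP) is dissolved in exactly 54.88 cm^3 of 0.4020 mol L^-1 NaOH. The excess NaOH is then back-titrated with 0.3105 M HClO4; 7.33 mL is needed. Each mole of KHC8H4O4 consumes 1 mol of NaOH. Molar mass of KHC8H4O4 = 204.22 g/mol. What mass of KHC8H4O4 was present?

4.04 g

Total n(NaOH) added = 0.4020 x 0.05488 = 0.02206 mol.
n(HClO4) used = 0.3105 x 0.007330 = 0.002276 mol, which equals the excess n(NaOH).
So n(NaOH) consumed by the sample = 0.02206 - 0.002276 = 0.01979 mol.
n(KHC8H4O4) = 0.01979 / 1 = 0.01979 mol.
mass = 0.01979 mol x 204.22 g/mol = 4.04 g.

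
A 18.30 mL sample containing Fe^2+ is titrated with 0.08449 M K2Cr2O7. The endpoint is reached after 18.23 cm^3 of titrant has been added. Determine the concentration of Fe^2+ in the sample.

0.505 M

n(K2Cr2O7) = 0.08449 x 0.01823 = 0.001540 mol.
From the balanced equation, 1 mol K2Cr2O7 reacts with 6 mol Fe^2+, so n(Fe^2+) = 0.001540 x 6/1 = 0.009242 mol.
[Fe^2+] = 0.009242 / 0.01830 L = 0.505 M.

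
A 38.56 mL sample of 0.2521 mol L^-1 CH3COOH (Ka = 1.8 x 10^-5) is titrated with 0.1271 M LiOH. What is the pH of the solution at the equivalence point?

8.84

n(CH3COOH) = 0.2521 x 0.03856 = 0.009721 mol; V(LiOH) at equivalence = 0.009721/0.1271 = 0.07648 L.
At equivalence all the acid is converted to CH3COO-; total volume = 0.03856 + 0.07648 = 0.1150 L, so [CH3COO-] = 0.009721/0.1150 = 0.08450 M.
Kb = Kw/Ka = 1.0e-14 / 1.8 x 10^-5 = 5.56e-10.
[OH^-] = sqrt(Kb x [CH3COO-]) = sqrt(5.56e-10 x 0.08450) = 6.85e-6 M.
pOH = 5.16, so pH = 14.00 - 5.16 = 8.84.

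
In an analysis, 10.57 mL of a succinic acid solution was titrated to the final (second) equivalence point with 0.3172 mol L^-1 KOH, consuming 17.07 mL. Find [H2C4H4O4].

0.256 M

n(KOH) = 0.3172 x 0.01707 = 0.005415 mol.
At the final (second) equivalence point, 2 mol OH^- react per mol H2C4H4O4, so n(H2C4H4O4) = 0.005415 / 2 = 0.002707 mol.
[H2C4H4O4] = 0.002707 / 0.01057 L = 0.256 M.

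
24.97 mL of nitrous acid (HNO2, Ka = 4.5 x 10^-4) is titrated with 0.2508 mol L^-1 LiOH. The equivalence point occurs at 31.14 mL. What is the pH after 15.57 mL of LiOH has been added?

3.35

15.57 mL is exactly half the equivalence volume (31.14/2), i.e. the half-equivalence point.
There, n(HA) = n(A^-), so pH = pKa = -log(4.5 x 10^-4) = 3.35.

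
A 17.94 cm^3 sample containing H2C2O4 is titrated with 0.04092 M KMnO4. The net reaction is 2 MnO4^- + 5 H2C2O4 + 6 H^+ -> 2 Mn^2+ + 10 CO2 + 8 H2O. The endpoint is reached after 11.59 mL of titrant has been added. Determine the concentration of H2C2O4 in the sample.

0.0661 M

n(KMnO4) = 0.04092 x 0.01159 = 0.0004743 mol.
From the balanced equation, 2 mol KMnO4 reacts with 5 mol H2C2O4, so n(H2C2O4) = 0.0004743 x 5/2 = 0.001186 mol.
[H2C2O4] = 0.001186 / 0.01794 L = 0.0661 M.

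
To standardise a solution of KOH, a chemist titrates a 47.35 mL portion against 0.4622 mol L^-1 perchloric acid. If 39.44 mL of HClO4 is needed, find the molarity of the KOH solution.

0.385 M

n(HClO4) delivered = 0.4622 x 0.03944 = 0.01823 mol.
For a 1:1 reaction, n(KOH) = 0.01823 mol.
[KOH] = 0.01823 mol / 0.04735 L = 0.385 M.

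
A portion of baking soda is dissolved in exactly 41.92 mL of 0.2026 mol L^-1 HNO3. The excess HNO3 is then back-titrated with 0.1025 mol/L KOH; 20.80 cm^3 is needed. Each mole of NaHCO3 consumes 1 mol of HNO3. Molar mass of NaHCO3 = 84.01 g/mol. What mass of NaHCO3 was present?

Total n(HNO3) added = 0.2026 x 0.04192 = 0.008493 mol.
n(KOH) used = 0.1025 x 0.02080 = 0.002132 mol, which equals the excess n(HNO3).
So n(HNO3) consumed by the sample = 0.008493 - 0.002132 = 0.006361 mol.
n(NaHCO3) = 0.006361 / 1 = 0.006361 mol.
mass = 0.006361 mol x 84.01 g/mol = 0.534 g.

0.534 g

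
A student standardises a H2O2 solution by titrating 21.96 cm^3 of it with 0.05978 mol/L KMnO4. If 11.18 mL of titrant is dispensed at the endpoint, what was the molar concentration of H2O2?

n(KMnO4) = 0.05978 x 0.01118 = 0.0006683 mol.
From the balanced equation, 2 mol KMnO4 reacts with 5 mol H2O2, so n(H2O2) = 0.0006683 x 5/2 = 0.001671 mol.
[H2O2] = 0.001671 / 0.02196 L = 0.0761 M.

0.0761 M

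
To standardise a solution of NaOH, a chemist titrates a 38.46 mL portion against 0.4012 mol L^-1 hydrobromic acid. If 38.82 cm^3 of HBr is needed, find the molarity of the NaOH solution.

n(HBr) delivered = 0.4012 x 0.03882 = 0.01557 mol.
For a 1:1 reaction, n(NaOH) = 0.01557 mol.
[NaOH] = 0.01557 mol / 0.03846 L = 0.405 M.

0.405 M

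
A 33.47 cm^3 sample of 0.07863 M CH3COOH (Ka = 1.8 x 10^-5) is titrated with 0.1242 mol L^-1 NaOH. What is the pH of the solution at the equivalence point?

8.71

n(CH3COOH) = 0.07863 x 0.03347 = 0.002632 mol; V(NaOH) at equivalence = 0.002632/0.1242 = 0.02119 L.
At equivalence all the acid is converted to CH3COO-; total volume = 0.03347 + 0.02119 = 0.05466 L, so [CH3COO-] = 0.002632/0.05466 = 0.04815 M.
Kb = Kw/Ka = 1.0e-14 / 1.8 x 10^-5 = 5.56e-10.
[OH^-] = sqrt(Kb x [CH3COO-]) = sqrt(5.56e-10 x 0.04815) = 5.17e-6 M.
pOH = 5.29, so pH = 14.00 - 5.29 = 8.71.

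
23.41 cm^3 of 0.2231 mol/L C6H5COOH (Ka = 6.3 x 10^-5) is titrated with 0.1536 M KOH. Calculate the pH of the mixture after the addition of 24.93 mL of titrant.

4.64

Initial n(C6H5COOH) = 0.2231 x 0.02341 = 0.005223 mol.
n(KOH) added = 0.1536 x 0.02493 = 0.003829 mol, converting that many moles of C6H5COOH to C6H5COO-.
Remaining n(C6H5COOH) = 0.001394 mol; n(C6H5COO-) = 0.003829 mol.
By Henderson-Hasselbalch, pH = pKa + log([A^-]/[HA]) = 4.20 + log(0.003829/0.001394) = 4.20 + (+0.44) = 4.64.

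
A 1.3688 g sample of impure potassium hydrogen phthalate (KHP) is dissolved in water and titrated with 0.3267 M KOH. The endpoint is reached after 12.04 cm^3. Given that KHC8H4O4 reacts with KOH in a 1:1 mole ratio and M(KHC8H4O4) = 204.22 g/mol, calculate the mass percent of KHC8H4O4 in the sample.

58.7%

n(KOH) = 0.3267 x 0.01204 = 0.003933 mol.
n(KHC8H4O4) = 0.003933 / 1 = 0.003933 mol.
mass of KHC8H4O4 = 0.003933 x 204.22 = 0.8033 g.
% purity = 0.8033 / 1.3688 x 100 = 58.7%.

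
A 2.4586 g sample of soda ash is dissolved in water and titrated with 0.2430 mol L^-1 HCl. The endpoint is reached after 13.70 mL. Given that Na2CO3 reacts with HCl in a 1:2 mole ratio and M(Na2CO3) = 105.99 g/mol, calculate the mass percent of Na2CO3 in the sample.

7.18%

n(HCl) = 0.2430 x 0.01370 = 0.003329 mol.
n(Na2CO3) = 0.003329 / 2 = 0.001665 mol.
mass of Na2CO3 = 0.001665 x 105.99 = 0.1764 g.
% purity = 0.1764 / 2.4586 x 100 = 7.18%.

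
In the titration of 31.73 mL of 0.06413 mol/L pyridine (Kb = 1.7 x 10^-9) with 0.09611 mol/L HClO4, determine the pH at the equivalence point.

n(C5H5N) = 0.06413 x 0.03173 = 0.002035 mol; V(HClO4) at equivalence = 0.002035/0.09611 = 0.02117 L.
At equivalence the base is fully converted to C5H5NH+; total volume = 0.05290 L, so [C5H5NH+] = 0.002035/0.05290 = 0.03846 M.
Ka(C5H5NH+) = Kw/Kb = 1.0e-14 / 1.7 x 10^-9 = 5.88e-6.
[H^+] = sqrt(Ka x [C5H5NH+]) = sqrt(5.88e-6 x 0.03846) = 0.000476 M.
pH = -log(0.000476) = 3.32.

3.32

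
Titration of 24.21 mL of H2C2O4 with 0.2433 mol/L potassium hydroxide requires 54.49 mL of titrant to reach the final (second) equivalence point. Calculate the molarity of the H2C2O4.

n(KOH) = 0.2433 x 0.05449 = 0.01326 mol.
At the final (second) equivalence point, 2 mol OH^- react per mol H2C2O4, so n(H2C2O4) = 0.01326 / 2 = 0.006629 mol.
[H2C2O4] = 0.006629 / 0.02421 L = 0.274 M.

0.274 M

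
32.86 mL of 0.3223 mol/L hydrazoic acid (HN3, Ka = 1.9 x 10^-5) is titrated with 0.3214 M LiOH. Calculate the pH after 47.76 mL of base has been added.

n(acid) = 0.3223 x 0.03286 = 0.01059 mol; n(LiOH) added = 0.3214 x 0.04776 = 0.01535 mol.
Base is in excess by 0.01535 - 0.01059 = 0.004759 mol in a total volume of 0.08062 L.
[OH^-] = 0.004759/0.08062 = 0.05903 M, so pOH = 1.23 and pH = 14.00 - 1.23 = 12.77.

12.77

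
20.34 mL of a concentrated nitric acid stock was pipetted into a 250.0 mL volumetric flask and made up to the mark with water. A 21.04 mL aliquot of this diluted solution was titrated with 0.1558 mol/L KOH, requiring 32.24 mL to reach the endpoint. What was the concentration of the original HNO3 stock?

2.93 M

n(KOH) = 0.1558 x 0.03224 = 0.005023 mol.
n(HNO3) in the aliquot = 0.005023 mol.
[diluted HNO3] = 0.005023 / 0.02104 = 0.2387 M.
Dilution factor = 250.0/20.34 = 12.29, so [stock] = 0.2387 x 12.29 = 2.93 M.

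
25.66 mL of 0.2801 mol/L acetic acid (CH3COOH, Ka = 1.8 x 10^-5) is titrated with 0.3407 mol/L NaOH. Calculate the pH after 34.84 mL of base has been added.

12.89

n(acid) = 0.2801 x 0.02566 = 0.007187 mol; n(NaOH) added = 0.3407 x 0.03484 = 0.01187 mol.
Base is in excess by 0.01187 - 0.007187 = 0.004683 mol in a total volume of 0.06050 L.
[OH^-] = 0.004683/0.06050 = 0.07740 M, so pOH = 1.11 and pH = 14.00 - 1.11 = 12.89.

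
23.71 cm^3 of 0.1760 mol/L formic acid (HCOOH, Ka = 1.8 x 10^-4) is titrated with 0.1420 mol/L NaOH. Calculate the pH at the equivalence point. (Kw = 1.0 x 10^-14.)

n(HCOOH) = 0.1760 x 0.02371 = 0.004173 mol; V(NaOH) at equivalence = 0.004173/0.1420 = 0.02939 L.
At equivalence all the acid is converted to HCOO-; total volume = 0.02371 + 0.02939 = 0.05310 L, so [HCOO-] = 0.004173/0.05310 = 0.07859 M.
Kb = Kw/Ka = 1.0e-14 / 1.8 x 10^-4 = 5.56e-11.
[OH^-] = sqrt(Kb x [HCOO-]) = sqrt(5.56e-11 x 0.07859) = 2.09e-6 M.
pOH = 5.68, so pH = 14.00 - 5.68 = 8.32.

8.32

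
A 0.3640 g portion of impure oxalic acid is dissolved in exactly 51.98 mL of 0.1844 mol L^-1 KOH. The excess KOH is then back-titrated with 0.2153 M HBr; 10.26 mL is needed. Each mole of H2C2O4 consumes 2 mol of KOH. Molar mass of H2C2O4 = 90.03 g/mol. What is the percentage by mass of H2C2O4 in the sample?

91.2%

Total n(KOH) added = 0.1844 x 0.05198 = 0.009585 mol.
n(HBr) used = 0.2153 x 0.01026 = 0.002209 mol, which equals the excess n(KOH).
So n(KOH) consumed by the sample = 0.009585 - 0.002209 = 0.007376 mol.
n(H2C2O4) = 0.007376 / 2 = 0.003688 mol.
mass H2C2O4 = 0.003688 x 90.03 = 0.3320 g, so %H2C2O4 = 0.3320/0.3640 x 100 = 91.2%.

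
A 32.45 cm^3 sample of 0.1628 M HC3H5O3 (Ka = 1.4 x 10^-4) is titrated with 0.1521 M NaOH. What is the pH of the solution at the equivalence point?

n(HC3H5O3) = 0.1628 x 0.03245 = 0.005283 mol; V(NaOH) at equivalence = 0.005283/0.1521 = 0.03473 L.
At equivalence all the acid is converted to C3H5O3-; total volume = 0.03245 + 0.03473 = 0.06718 L, so [C3H5O3-] = 0.005283/0.06718 = 0.07863 M.
Kb = Kw/Ka = 1.0e-14 / 1.4 x 10^-4 = 7.14e-11.
[OH^-] = sqrt(Kb x [C3H5O3-]) = sqrt(7.14e-11 x 0.07863) = 2.37e-6 M.
pOH = 5.63, so pH = 14.00 - 5.63 = 8.37.

8.37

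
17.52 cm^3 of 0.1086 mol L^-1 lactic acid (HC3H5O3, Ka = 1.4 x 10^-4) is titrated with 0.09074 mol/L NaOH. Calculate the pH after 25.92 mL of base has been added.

12.01

n(acid) = 0.1086 x 0.01752 = 0.001903 mol; n(NaOH) added = 0.09074 x 0.02592 = 0.002352 mol.
Base is in excess by 0.002352 - 0.001903 = 0.0004493 mol in a total volume of 0.04344 L.
[OH^-] = 0.0004493/0.04344 = 0.01034 M, so pOH = 1.99 and pH = 14.00 - 1.99 = 12.01.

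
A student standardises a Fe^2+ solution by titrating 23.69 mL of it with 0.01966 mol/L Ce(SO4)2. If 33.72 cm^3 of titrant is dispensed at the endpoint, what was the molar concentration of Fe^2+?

0.0280 M

n(Ce(SO4)2) = 0.01966 x 0.03372 = 0.0006629 mol.
From the balanced equation, 1 mol Ce(SO4)2 reacts with 1 mol Fe^2+, so n(Fe^2+) = 0.0006629 x 1/1 = 0.0006629 mol.
[Fe^2+] = 0.0006629 / 0.02369 L = 0.0280 M.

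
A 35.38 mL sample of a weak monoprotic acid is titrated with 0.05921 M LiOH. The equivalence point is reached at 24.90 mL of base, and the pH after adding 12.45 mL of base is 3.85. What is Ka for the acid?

12.45 mL is half of the equivalence volume, so this is the half-equivalence point where [HA] = [A^-].
At half-equivalence pH = pKa, so pKa = 3.85.
Ka = 10^(-3.85) = 1.4 x 10^-4.

1.4 x 10^-4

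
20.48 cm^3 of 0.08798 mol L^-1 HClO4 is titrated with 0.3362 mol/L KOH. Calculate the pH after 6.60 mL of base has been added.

n(acid) = 0.08798 x 0.02048 = 0.001802 mol; n(KOH) added = 0.3362 x 0.006600 = 0.002219 mol.
Base is in excess by 0.002219 - 0.001802 = 0.0004171 mol in a total volume of 0.02708 L.
[OH^-] = 0.0004171/0.02708 = 0.01540 M, so pOH = 1.81 and pH = 14.00 - 1.81 = 12.19.

12.19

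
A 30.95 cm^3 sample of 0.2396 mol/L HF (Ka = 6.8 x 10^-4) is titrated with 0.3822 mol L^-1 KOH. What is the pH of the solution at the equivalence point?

8.17

n(HF) = 0.2396 x 0.03095 = 0.007416 mol; V(KOH) at equivalence = 0.007416/0.3822 = 0.01940 L.
At equivalence all the acid is converted to F-; total volume = 0.03095 + 0.01940 = 0.05035 L, so [F-] = 0.007416/0.05035 = 0.1473 M.
Kb = Kw/Ka = 1.0e-14 / 6.8 x 10^-4 = 1.47e-11.
[OH^-] = sqrt(Kb x [F-]) = sqrt(1.47e-11 x 0.1473) = 1.47e-6 M.
pOH = 5.83, so pH = 14.00 - 5.83 = 8.17.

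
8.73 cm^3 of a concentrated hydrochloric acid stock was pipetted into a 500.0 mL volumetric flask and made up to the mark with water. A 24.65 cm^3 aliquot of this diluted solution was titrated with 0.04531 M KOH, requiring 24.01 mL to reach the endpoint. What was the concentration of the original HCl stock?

n(KOH) = 0.04531 x 0.02401 = 0.001088 mol.
n(HCl) in the aliquot = 0.001088 mol.
[diluted HCl] = 0.001088 / 0.02465 = 0.04413 M.
Dilution factor = 500.0/8.730 = 57.27, so [stock] = 0.04413 x 57.27 = 2.53 M.

2.53 M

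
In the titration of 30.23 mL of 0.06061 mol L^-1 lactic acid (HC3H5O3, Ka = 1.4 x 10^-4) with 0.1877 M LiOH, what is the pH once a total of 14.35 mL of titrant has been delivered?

12.29

n(acid) = 0.06061 x 0.03023 = 0.001832 mol; n(LiOH) added = 0.1877 x 0.01435 = 0.002693 mol.
Base is in excess by 0.002693 - 0.001832 = 0.0008613 mol in a total volume of 0.04458 L.
[OH^-] = 0.0008613/0.04458 = 0.01932 M, so pOH = 1.71 and pH = 14.00 - 1.71 = 12.29.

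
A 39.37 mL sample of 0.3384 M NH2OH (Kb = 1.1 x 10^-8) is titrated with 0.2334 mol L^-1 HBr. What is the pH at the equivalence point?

3.45

n(NH2OH) = 0.3384 x 0.03937 = 0.01332 mol; V(HBr) at equivalence = 0.01332/0.2334 = 0.05708 L.
At equivalence the base is fully converted to NH3OH+; total volume = 0.09645 L, so [NH3OH+] = 0.01332/0.09645 = 0.1381 M.
Ka(NH3OH+) = Kw/Kb = 1.0e-14 / 1.1 x 10^-8 = 9.09e-7.
[H^+] = sqrt(Ka x [NH3OH+]) = sqrt(9.09e-7 x 0.1381) = 0.000354 M.
pH = -log(0.000354) = 3.45.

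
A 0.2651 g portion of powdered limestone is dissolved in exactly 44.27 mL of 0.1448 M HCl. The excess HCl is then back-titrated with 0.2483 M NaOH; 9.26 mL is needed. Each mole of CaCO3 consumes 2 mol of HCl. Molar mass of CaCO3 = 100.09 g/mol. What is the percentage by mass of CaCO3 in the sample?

Total n(HCl) added = 0.1448 x 0.04427 = 0.006410 mol.
n(NaOH) used = 0.2483 x 0.009260 = 0.002299 mol, which equals the excess n(HCl).
So n(HCl) consumed by the sample = 0.006410 - 0.002299 = 0.004111 mol.
n(CaCO3) = 0.004111 / 2 = 0.002056 mol.
mass CaCO3 = 0.002056 x 100.09 = 0.2057 g, so %CaCO3 = 0.2057/0.2651 x 100 = 77.6%.

77.6%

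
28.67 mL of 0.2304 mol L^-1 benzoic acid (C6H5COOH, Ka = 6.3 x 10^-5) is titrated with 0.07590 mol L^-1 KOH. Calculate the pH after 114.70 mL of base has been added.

12.17

n(acid) = 0.2304 x 0.02867 = 0.006606 mol; n(KOH) added = 0.07590 x 0.1147 = 0.008706 mol.
Base is in excess by 0.008706 - 0.006606 = 0.002100 mol in a total volume of 0.1434 L.
[OH^-] = 0.002100/0.1434 = 0.01465 M, so pOH = 1.83 and pH = 14.00 - 1.83 = 12.17.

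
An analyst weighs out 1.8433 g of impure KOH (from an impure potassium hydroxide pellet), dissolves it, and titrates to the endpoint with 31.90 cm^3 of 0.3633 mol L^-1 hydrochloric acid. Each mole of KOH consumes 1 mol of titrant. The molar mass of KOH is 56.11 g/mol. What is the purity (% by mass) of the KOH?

n(HCl) = 0.3633 x 0.03190 = 0.01159 mol.
n(KOH) = 0.01159 / 1 = 0.01159 mol.
mass of KOH = 0.01159 x 56.11 = 0.6503 g.
% purity = 0.6503 / 1.8433 x 100 = 35.3%.

35.3%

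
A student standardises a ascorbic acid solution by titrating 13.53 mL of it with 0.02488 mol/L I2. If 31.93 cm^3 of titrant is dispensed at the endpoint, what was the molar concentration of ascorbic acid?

0.0587 M

n(I2) = 0.02488 x 0.03193 = 0.0007944 mol.
From the balanced equation, 1 mol I2 reacts with 1 mol ascorbic acid, so n(ascorbic acid) = 0.0007944 x 1/1 = 0.0007944 mol.
[ascorbic acid] = 0.0007944 / 0.01353 L = 0.0587 M.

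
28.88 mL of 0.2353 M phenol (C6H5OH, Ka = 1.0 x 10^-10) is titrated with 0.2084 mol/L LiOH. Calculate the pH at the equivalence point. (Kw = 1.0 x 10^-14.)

11.52

n(C6H5OH) = 0.2353 x 0.02888 = 0.006795 mol; V(LiOH) at equivalence = 0.006795/0.2084 = 0.03261 L.
At equivalence all the acid is converted to C6H5O-; total volume = 0.02888 + 0.03261 = 0.06149 L, so [C6H5O-] = 0.006795/0.06149 = 0.1105 M.
Kb = Kw/Ka = 1.0e-14 / 1.0 x 10^-10 = 0.000100.
[OH^-] = sqrt(Kb x [C6H5O-]) = sqrt(0.000100 x 0.1105) = 0.00332 M.
pOH = 2.48, so pH = 14.00 - 2.48 = 11.52.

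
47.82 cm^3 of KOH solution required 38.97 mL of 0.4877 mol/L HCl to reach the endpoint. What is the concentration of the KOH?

n(HCl) delivered = 0.4877 x 0.03897 = 0.01901 mol.
For a 1:1 reaction, n(KOH) = 0.01901 mol.
[KOH] = 0.01901 mol / 0.04782 L = 0.397 M.

0.397 M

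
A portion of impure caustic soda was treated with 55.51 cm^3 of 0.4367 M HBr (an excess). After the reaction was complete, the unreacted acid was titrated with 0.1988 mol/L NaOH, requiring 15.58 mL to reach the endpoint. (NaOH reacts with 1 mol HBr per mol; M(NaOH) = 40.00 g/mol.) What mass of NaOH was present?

0.846 g

Total n(HBr) added = 0.4367 x 0.05551 = 0.02424 mol.
n(NaOH) used = 0.1988 x 0.01558 = 0.003097 mol, which equals the excess n(HBr).
So n(HBr) consumed by the sample = 0.02424 - 0.003097 = 0.02114 mol.
n(NaOH) = 0.02114 / 1 = 0.02114 mol.
mass = 0.02114 mol x 40.00 g/mol = 0.846 g.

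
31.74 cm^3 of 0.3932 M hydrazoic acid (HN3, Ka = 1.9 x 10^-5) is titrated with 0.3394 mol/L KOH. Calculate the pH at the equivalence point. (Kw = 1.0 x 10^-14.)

n(HN3) = 0.3932 x 0.03174 = 0.01248 mol; V(KOH) at equivalence = 0.01248/0.3394 = 0.03677 L.
At equivalence all the acid is converted to N3-; total volume = 0.03174 + 0.03677 = 0.06851 L, so [N3-] = 0.01248/0.06851 = 0.1822 M.
Kb = Kw/Ka = 1.0e-14 / 1.9 x 10^-5 = 5.26e-10.
[OH^-] = sqrt(Kb x [N3-]) = sqrt(5.26e-10 x 0.1822) = 9.79e-6 M.
pOH = 5.01, so pH = 14.00 - 5.01 = 8.99.

8.99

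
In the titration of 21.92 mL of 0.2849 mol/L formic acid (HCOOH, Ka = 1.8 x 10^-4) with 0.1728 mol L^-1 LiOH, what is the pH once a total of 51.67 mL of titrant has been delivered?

12.56

n(acid) = 0.2849 x 0.02192 = 0.006245 mol; n(LiOH) added = 0.1728 x 0.05167 = 0.008929 mol.
Base is in excess by 0.008929 - 0.006245 = 0.002684 mol in a total volume of 0.07359 L.
[OH^-] = 0.002684/0.07359 = 0.03647 M, so pOH = 1.44 and pH = 14.00 - 1.44 = 12.56.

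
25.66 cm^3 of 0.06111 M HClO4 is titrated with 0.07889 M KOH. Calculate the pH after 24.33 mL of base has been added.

n(acid) = 0.06111 x 0.02566 = 0.001568 mol; n(KOH) added = 0.07889 x 0.02433 = 0.001919 mol.
Base is in excess by 0.001919 - 0.001568 = 0.0003513 mol in a total volume of 0.04999 L.
[OH^-] = 0.0003513/0.04999 = 0.007028 M, so pOH = 2.15 and pH = 14.00 - 2.15 = 11.85.

11.85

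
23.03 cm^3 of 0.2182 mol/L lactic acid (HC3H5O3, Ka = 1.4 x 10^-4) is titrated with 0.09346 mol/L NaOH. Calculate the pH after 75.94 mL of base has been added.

12.32

n(acid) = 0.2182 x 0.02303 = 0.005025 mol; n(NaOH) added = 0.09346 x 0.07594 = 0.007097 mol.
Base is in excess by 0.007097 - 0.005025 = 0.002072 mol in a total volume of 0.09897 L.
[OH^-] = 0.002072/0.09897 = 0.02094 M, so pOH = 1.68 and pH = 14.00 - 1.68 = 12.32.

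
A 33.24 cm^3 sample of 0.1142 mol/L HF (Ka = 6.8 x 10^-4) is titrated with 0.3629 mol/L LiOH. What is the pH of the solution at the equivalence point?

n(HF) = 0.1142 x 0.03324 = 0.003796 mol; V(LiOH) at equivalence = 0.003796/0.3629 = 0.01046 L.
At equivalence all the acid is converted to F-; total volume = 0.03324 + 0.01046 = 0.04370 L, so [F-] = 0.003796/0.04370 = 0.08686 M.
Kb = Kw/Ka = 1.0e-14 / 6.8 x 10^-4 = 1.47e-11.
[OH^-] = sqrt(Kb x [F-]) = sqrt(1.47e-11 x 0.08686) = 1.13e-6 M.
pOH = 5.95, so pH = 14.00 - 5.95 = 8.05.

8.05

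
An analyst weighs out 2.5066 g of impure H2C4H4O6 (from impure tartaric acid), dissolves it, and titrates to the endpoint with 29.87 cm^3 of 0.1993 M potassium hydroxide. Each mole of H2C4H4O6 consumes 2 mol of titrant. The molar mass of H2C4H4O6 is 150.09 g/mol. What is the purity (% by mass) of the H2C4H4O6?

n(KOH) = 0.1993 x 0.02987 = 0.005953 mol.
n(H2C4H4O6) = 0.005953 / 2 = 0.002977 mol.
mass of H2C4H4O6 = 0.002977 x 150.09 = 0.4467 g.
% purity = 0.4467 / 2.5066 x 100 = 17.8%.

17.8%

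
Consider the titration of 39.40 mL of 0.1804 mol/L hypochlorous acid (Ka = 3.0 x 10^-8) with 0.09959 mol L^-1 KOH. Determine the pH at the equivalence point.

n(HClO) = 0.1804 x 0.03940 = 0.007108 mol; V(KOH) at equivalence = 0.007108/0.09959 = 0.07137 L.
At equivalence all the acid is converted to ClO-; total volume = 0.03940 + 0.07137 = 0.1108 L, so [ClO-] = 0.007108/0.1108 = 0.06417 M.
Kb = Kw/Ka = 1.0e-14 / 3.0 x 10^-8 = 3.33e-7.
[OH^-] = sqrt(Kb x [ClO-]) = sqrt(3.33e-7 x 0.06417) = 0.000146 M.
pOH = 3.83, so pH = 14.00 - 3.83 = 10.17.

10.17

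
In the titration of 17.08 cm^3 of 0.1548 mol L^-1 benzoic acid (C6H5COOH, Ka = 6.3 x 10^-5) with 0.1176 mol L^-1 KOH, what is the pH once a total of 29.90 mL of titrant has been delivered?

12.27

n(acid) = 0.1548 x 0.01708 = 0.002644 mol; n(KOH) added = 0.1176 x 0.02990 = 0.003516 mol.
Base is in excess by 0.003516 - 0.002644 = 0.0008723 mol in a total volume of 0.04698 L.
[OH^-] = 0.0008723/0.04698 = 0.01857 M, so pOH = 1.73 and pH = 14.00 - 1.73 = 12.27.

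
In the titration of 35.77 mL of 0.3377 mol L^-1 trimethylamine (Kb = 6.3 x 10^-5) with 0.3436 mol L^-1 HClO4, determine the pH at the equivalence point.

5.28

n((CH3)3N) = 0.3377 x 0.03577 = 0.01208 mol; V(HClO4) at equivalence = 0.01208/0.3436 = 0.03516 L.
At equivalence the base is fully converted to (CH3)3NH+; total volume = 0.07093 L, so [(CH3)3NH+] = 0.01208/0.07093 = 0.1703 M.
Ka((CH3)3NH+) = Kw/Kb = 1.0e-14 / 6.3 x 10^-5 = 1.59e-10.
[H^+] = sqrt(Ka x [(CH3)3NH+]) = sqrt(1.59e-10 x 0.1703) = 5.20e-6 M.
pH = -log(5.20e-6) = 5.28.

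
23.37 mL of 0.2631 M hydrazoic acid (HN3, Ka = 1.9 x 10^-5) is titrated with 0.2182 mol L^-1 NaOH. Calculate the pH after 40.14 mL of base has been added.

n(acid) = 0.2631 x 0.02337 = 0.006149 mol; n(NaOH) added = 0.2182 x 0.04014 = 0.008759 mol.
Base is in excess by 0.008759 - 0.006149 = 0.002610 mol in a total volume of 0.06351 L.
[OH^-] = 0.002610/0.06351 = 0.04109 M, so pOH = 1.39 and pH = 14.00 - 1.39 = 12.61.

12.61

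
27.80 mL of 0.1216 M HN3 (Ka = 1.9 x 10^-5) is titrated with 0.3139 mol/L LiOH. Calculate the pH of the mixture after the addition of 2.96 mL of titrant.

4.30

Initial n(HN3) = 0.1216 x 0.02780 = 0.003380 mol.
n(LiOH) added = 0.3139 x 0.002960 = 0.0009291 mol, converting that many moles of HN3 to N3-.
Remaining n(HN3) = 0.002451 mol; n(N3-) = 0.0009291 mol.
By Henderson-Hasselbalch, pH = pKa + log([A^-]/[HA]) = 4.72 + log(0.0009291/0.002451) = 4.72 + (-0.42) = 4.30.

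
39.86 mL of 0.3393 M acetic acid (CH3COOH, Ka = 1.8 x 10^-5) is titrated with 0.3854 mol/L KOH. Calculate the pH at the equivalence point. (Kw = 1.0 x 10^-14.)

n(CH3COOH) = 0.3393 x 0.03986 = 0.01352 mol; V(KOH) at equivalence = 0.01352/0.3854 = 0.03509 L.
At equivalence all the acid is converted to CH3COO-; total volume = 0.03986 + 0.03509 = 0.07495 L, so [CH3COO-] = 0.01352/0.07495 = 0.1804 M.
Kb = Kw/Ka = 1.0e-14 / 1.8 x 10^-5 = 5.56e-10.
[OH^-] = sqrt(Kb x [CH3COO-]) = sqrt(5.56e-10 x 0.1804) = 1.00e-5 M.
pOH = 5.00, so pH = 14.00 - 5.00 = 9.00.

9.00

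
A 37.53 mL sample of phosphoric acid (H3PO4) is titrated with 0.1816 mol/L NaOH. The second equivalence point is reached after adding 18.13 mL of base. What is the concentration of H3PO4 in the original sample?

n(NaOH) = 0.1816 x 0.01813 = 0.003292 mol.
At the second equivalence point, 2 mol OH^- react per mol H3PO4, so n(H3PO4) = 0.003292 / 2 = 0.001646 mol.
[H3PO4] = 0.001646 / 0.03753 L = 0.0439 M.

0.0439 M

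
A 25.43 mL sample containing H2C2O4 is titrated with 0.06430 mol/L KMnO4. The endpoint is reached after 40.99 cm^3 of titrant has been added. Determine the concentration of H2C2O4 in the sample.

n(KMnO4) = 0.06430 x 0.04099 = 0.002636 mol.
From the balanced equation, 2 mol KMnO4 reacts with 5 mol H2C2O4, so n(H2C2O4) = 0.002636 x 5/2 = 0.006589 mol.
[H2C2O4] = 0.006589 / 0.02543 L = 0.259 M.

0.259 M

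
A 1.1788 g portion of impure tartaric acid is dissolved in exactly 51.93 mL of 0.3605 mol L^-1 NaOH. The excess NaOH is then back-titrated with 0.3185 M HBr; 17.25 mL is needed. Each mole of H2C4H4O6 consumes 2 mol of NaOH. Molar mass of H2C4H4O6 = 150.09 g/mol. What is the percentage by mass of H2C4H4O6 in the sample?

Total n(NaOH) added = 0.3605 x 0.05193 = 0.01872 mol.
n(HBr) used = 0.3185 x 0.01725 = 0.005494 mol, which equals the excess n(NaOH).
So n(NaOH) consumed by the sample = 0.01872 - 0.005494 = 0.01323 mol.
n(H2C4H4O6) = 0.01323 / 2 = 0.006613 mol.
mass H2C4H4O6 = 0.006613 x 150.09 = 0.9926 g, so %H2C4H4O6 = 0.9926/1.1788 x 100 = 84.2%.

84.2%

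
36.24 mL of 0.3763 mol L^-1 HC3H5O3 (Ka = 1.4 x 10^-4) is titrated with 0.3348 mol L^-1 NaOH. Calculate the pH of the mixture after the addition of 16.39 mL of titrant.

Initial n(HC3H5O3) = 0.3763 x 0.03624 = 0.01364 mol.
n(NaOH) added = 0.3348 x 0.01639 = 0.005487 mol, converting that many moles of HC3H5O3 to C3H5O3-.
Remaining n(HC3H5O3) = 0.008150 mol; n(C3H5O3-) = 0.005487 mol.
By Henderson-Hasselbalch, pH = pKa + log([A^-]/[HA]) = 3.85 + log(0.005487/0.008150) = 3.85 + (-0.17) = 3.68.

3.68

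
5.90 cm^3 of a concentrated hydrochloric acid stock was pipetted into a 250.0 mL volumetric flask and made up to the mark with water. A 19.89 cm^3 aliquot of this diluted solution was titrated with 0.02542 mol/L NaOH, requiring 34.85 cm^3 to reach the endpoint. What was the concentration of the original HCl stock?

n(NaOH) = 0.02542 x 0.03485 = 0.0008859 mol.
n(HCl) in the aliquot = 0.0008859 mol.
[diluted HCl] = 0.0008859 / 0.01989 = 0.04454 M.
Dilution factor = 250.0/5.900 = 42.37, so [stock] = 0.04454 x 42.37 = 1.89 M.

1.89 M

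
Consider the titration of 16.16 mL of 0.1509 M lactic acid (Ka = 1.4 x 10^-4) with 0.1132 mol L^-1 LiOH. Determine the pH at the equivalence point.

n(HC3H5O3) = 0.1509 x 0.01616 = 0.002439 mol; V(LiOH) at equivalence = 0.002439/0.1132 = 0.02154 L.
At equivalence all the acid is converted to C3H5O3-; total volume = 0.01616 + 0.02154 = 0.03770 L, so [C3H5O3-] = 0.002439/0.03770 = 0.06468 M.
Kb = Kw/Ka = 1.0e-14 / 1.4 x 10^-4 = 7.14e-11.
[OH^-] = sqrt(Kb x [C3H5O3-]) = sqrt(7.14e-11 x 0.06468) = 2.15e-6 M.
pOH = 5.67, so pH = 14.00 - 5.67 = 8.33.

8.33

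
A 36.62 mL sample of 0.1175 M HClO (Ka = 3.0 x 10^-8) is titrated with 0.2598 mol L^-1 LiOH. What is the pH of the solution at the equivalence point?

10.22

n(HClO) = 0.1175 x 0.03662 = 0.004303 mol; V(LiOH) at equivalence = 0.004303/0.2598 = 0.01656 L.
At equivalence all the acid is converted to ClO-; total volume = 0.03662 + 0.01656 = 0.05318 L, so [ClO-] = 0.004303/0.05318 = 0.08091 M.
Kb = Kw/Ka = 1.0e-14 / 3.0 x 10^-8 = 3.33e-7.
[OH^-] = sqrt(Kb x [ClO-]) = sqrt(3.33e-7 x 0.08091) = 0.000164 M.
pOH = 3.78, so pH = 14.00 - 3.78 = 10.22.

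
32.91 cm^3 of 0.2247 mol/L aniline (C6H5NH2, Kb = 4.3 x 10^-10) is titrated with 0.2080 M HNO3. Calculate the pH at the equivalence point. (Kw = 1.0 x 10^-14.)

2.80

n(C6H5NH2) = 0.2247 x 0.03291 = 0.007395 mol; V(HNO3) at equivalence = 0.007395/0.2080 = 0.03555 L.
At equivalence the base is fully converted to C6H5NH3+; total volume = 0.06846 L, so [C6H5NH3+] = 0.007395/0.06846 = 0.1080 M.
Ka(C6H5NH3+) = Kw/Kb = 1.0e-14 / 4.3 x 10^-10 = 2.33e-5.
[H^+] = sqrt(Ka x [C6H5NH3+]) = sqrt(2.33e-5 x 0.1080) = 0.00158 M.
pH = -log(0.00158) = 2.80.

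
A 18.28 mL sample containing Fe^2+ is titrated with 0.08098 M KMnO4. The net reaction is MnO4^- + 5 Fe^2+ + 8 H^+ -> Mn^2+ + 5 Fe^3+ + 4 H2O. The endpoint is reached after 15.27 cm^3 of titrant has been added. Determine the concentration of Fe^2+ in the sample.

n(KMnO4) = 0.08098 x 0.01527 = 0.001237 mol.
From the balanced equation, 1 mol KMnO4 reacts with 5 mol Fe^2+, so n(Fe^2+) = 0.001237 x 5/1 = 0.006183 mol.
[Fe^2+] = 0.006183 / 0.01828 L = 0.338 M.

0.338 M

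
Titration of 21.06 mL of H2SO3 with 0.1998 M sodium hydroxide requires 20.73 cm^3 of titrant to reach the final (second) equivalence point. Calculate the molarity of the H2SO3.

n(NaOH) = 0.1998 x 0.02073 = 0.004142 mol.
At the final (second) equivalence point, 2 mol OH^- react per mol H2SO3, so n(H2SO3) = 0.004142 / 2 = 0.002071 mol.
[H2SO3] = 0.002071 / 0.02106 L = 0.0983 M.

0.0983 M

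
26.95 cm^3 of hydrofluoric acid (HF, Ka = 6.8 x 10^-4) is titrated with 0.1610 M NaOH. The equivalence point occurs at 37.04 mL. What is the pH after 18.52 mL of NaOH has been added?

18.52 mL is exactly half the equivalence volume (37.04/2), i.e. the half-equivalence point.
There, n(HA) = n(A^-), so pH = pKa = -log(6.8 x 10^-4) = 3.17.

3.17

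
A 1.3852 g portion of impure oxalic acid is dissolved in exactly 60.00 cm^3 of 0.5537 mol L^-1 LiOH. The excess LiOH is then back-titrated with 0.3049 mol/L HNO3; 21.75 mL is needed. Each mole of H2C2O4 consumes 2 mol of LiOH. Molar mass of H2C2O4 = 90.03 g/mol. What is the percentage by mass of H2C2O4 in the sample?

Total n(LiOH) added = 0.5537 x 0.06000 = 0.03322 mol.
n(HNO3) used = 0.3049 x 0.02175 = 0.006632 mol, which equals the excess n(LiOH).
So n(LiOH) consumed by the sample = 0.03322 - 0.006632 = 0.02659 mol.
n(H2C2O4) = 0.02659 / 2 = 0.01330 mol.
mass H2C2O4 = 0.01330 x 90.03 = 1.197 g, so %H2C2O4 = 1.197/1.3852 x 100 = 86.4%.

86.4%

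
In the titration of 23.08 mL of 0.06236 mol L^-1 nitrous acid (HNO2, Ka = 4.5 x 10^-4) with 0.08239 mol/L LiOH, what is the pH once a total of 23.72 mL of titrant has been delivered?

n(acid) = 0.06236 x 0.02308 = 0.001439 mol; n(LiOH) added = 0.08239 x 0.02372 = 0.001954 mol.
Base is in excess by 0.001954 - 0.001439 = 0.0005150 mol in a total volume of 0.04680 L.
[OH^-] = 0.0005150/0.04680 = 0.01100 M, so pOH = 1.96 and pH = 14.00 - 1.96 = 12.04.

12.04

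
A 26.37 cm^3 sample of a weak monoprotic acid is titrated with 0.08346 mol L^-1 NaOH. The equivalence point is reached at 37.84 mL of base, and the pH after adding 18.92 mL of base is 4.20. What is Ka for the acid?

18.92 mL is half of the equivalence volume, so this is the half-equivalence point where [HA] = [A^-].
At half-equivalence pH = pKa, so pKa = 4.20.
Ka = 10^(-4.20) = 6.3 x 10^-5.

6.3 x 10^-5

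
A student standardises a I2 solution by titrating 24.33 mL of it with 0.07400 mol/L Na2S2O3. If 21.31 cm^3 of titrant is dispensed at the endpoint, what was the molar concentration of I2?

n(Na2S2O3) = 0.07400 x 0.02131 = 0.001577 mol.
From the balanced equation, 2 mol Na2S2O3 reacts with 1 mol I2, so n(I2) = 0.001577 x 1/2 = 0.0007885 mol.
[I2] = 0.0007885 / 0.02433 L = 0.0324 M.

0.0324 M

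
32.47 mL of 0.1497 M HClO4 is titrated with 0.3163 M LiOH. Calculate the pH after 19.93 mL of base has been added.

n(acid) = 0.1497 x 0.03247 = 0.004861 mol; n(LiOH) added = 0.3163 x 0.01993 = 0.006304 mol.
Base is in excess by 0.006304 - 0.004861 = 0.001443 mol in a total volume of 0.05240 L.
[OH^-] = 0.001443/0.05240 = 0.02754 M, so pOH = 1.56 and pH = 14.00 - 1.56 = 12.44.

12.44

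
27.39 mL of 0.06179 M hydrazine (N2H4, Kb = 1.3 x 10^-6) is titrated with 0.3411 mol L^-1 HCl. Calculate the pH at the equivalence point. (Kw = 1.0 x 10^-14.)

n(N2H4) = 0.06179 x 0.02739 = 0.001692 mol; V(HCl) at equivalence = 0.001692/0.3411 = 0.004962 L.
At equivalence the base is fully converted to N2H5+; total volume = 0.03235 L, so [N2H5+] = 0.001692/0.03235 = 0.05231 M.
Ka(N2H5+) = Kw/Kb = 1.0e-14 / 1.3 x 10^-6 = 7.69e-9.
[H^+] = sqrt(Ka x [N2H5+]) = sqrt(7.69e-9 x 0.05231) = 2.01e-5 M.
pH = -log(2.01e-5) = 4.70.

4.70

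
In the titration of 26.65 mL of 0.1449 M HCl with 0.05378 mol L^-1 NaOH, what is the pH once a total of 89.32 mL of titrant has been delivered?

n(acid) = 0.1449 x 0.02665 = 0.003862 mol; n(NaOH) added = 0.05378 x 0.08932 = 0.004804 mol.
Base is in excess by 0.004804 - 0.003862 = 0.0009420 mol in a total volume of 0.1160 L.
[OH^-] = 0.0009420/0.1160 = 0.008123 M, so pOH = 2.09 and pH = 14.00 - 2.09 = 11.91.

11.91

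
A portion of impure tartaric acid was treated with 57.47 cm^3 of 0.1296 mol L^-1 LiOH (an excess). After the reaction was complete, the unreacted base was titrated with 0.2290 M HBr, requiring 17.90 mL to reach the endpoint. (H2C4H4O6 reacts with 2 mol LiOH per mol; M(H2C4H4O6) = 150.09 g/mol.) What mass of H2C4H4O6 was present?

Total n(LiOH) added = 0.1296 x 0.05747 = 0.007448 mol.
n(HBr) used = 0.2290 x 0.01790 = 0.004099 mol, which equals the excess n(LiOH).
So n(LiOH) consumed by the sample = 0.007448 - 0.004099 = 0.003349 mol.
n(H2C4H4O6) = 0.003349 / 2 = 0.001675 mol.
mass = 0.001675 mol x 150.09 g/mol = 0.251 g.

0.251 g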